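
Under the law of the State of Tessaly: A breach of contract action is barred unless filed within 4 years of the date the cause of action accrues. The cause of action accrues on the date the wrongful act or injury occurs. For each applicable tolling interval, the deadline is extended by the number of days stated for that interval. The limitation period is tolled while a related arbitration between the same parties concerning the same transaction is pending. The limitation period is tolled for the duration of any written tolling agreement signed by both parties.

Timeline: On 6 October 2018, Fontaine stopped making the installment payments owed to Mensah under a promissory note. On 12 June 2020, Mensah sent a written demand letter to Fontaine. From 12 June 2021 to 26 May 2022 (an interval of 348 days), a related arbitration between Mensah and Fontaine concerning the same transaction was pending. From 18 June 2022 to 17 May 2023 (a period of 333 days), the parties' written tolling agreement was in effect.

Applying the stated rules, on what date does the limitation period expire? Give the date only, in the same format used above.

17 August 2024

The limitation period began to run on 6 October 2018.
The untolled deadline — 4 years after 6 October 2018 — is 6 October 2022.
Because the pending related arbitration ran from 12 June 2021 to 26 May 2022, the deadline is extended by 348 days to 19 September 2023.
The written tolling agreement from 18 June 2022 to 17 May 2023 tolled the period for 333 days, extending the deadline to 17 August 2024.
None of the other events listed affects the running of the period under the stated rules.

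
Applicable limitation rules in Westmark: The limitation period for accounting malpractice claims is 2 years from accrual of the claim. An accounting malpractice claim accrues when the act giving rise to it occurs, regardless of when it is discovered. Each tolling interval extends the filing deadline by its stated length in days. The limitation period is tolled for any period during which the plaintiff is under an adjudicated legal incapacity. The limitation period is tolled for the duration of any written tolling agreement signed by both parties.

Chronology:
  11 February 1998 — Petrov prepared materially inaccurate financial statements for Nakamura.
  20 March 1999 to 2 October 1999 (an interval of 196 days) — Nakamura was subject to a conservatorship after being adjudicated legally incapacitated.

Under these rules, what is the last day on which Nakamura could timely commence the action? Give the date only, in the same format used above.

The claim accrued on 11 February 1998, the date of the act.
The untolled deadline — 2 years after 11 February 1998 — is 11 February 2000.
Because the plaintiff's legal incapacity ran from 20 March 1999 to 2 October 1999, the deadline is extended by 196 days to 25 August 2000.

25 August 2000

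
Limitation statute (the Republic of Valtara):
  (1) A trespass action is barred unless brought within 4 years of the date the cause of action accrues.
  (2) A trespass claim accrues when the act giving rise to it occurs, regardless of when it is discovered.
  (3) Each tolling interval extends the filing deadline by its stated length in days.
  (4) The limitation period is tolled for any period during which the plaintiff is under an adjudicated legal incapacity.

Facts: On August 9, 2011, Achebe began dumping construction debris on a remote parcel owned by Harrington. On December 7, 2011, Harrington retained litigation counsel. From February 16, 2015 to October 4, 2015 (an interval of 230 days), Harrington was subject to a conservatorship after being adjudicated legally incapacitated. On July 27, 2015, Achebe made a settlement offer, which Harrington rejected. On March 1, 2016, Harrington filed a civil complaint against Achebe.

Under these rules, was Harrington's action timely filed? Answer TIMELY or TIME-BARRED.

The limitation period began to run on August 9, 2011.
The untolled deadline — 4 years after August 9, 2011 — is August 9, 2015.
The plaintiff's legal incapacity from February 16, 2015 to October 4, 2015 tolled the period for 230 days, extending the deadline to March 26, 2016.
None of the other events listed affects the running of the period under the stated rules.
Filing on March 1, 2016 beat the March 26, 2016 deadline — the action is timely.

TIMELY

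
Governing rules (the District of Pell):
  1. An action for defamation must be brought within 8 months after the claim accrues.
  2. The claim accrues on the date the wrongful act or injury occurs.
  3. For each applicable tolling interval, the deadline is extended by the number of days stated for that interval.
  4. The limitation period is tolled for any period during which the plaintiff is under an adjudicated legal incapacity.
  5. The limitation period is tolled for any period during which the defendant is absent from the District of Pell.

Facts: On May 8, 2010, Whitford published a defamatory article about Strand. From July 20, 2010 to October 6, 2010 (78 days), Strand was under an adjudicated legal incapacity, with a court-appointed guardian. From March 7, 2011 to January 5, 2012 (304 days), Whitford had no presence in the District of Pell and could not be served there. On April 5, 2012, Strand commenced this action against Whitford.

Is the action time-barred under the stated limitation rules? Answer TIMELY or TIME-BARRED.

TIME-BARRED

The claim accrued on May 8, 2010, when the wrongful act occurred.
The untolled deadline — 8 months after May 8, 2010 — is January 8, 2011.
The plaintiff's legal incapacity from July 20, 2010 to October 6, 2010 tolled the period for 78 days, extending the deadline to March 27, 2011.
The defendant's absence from the jurisdiction from March 7, 2011 to January 5, 2012 tolled the period for 304 days, extending the deadline to January 25, 2012.
Filing on April 5, 2012 missed the January 25, 2012 deadline — the action is time-barred.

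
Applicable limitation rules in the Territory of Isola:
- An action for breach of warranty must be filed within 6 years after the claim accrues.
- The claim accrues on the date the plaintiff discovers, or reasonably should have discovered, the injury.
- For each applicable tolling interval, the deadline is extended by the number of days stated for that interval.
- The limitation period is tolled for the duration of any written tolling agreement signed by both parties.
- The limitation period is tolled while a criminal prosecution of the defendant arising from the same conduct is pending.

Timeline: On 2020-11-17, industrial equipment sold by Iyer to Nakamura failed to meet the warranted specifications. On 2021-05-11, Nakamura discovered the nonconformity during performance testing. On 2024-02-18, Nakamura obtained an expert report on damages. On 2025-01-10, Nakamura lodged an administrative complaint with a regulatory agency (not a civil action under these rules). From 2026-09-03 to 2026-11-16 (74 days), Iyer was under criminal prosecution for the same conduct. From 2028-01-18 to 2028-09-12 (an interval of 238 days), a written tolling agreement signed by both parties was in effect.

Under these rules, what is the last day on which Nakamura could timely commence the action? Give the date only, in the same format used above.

2027-07-24

The claim did not accrue until Nakamura discovered the injury on 2021-05-11; the 2020-11-17 act date does not start the clock under the stated rule.
The untolled deadline — 6 years after 2021-05-11 — is 2027-05-11.
Because the pending criminal prosecution ran from 2026-09-03 to 2026-11-16, the deadline is extended by 74 days to 2027-07-24.
The written tolling agreement starting 2028-01-18 came too late — the period had run on 2027-07-24 — and so does not extend the deadline.
The other events in the timeline have no effect on the limitation period under the stated rules.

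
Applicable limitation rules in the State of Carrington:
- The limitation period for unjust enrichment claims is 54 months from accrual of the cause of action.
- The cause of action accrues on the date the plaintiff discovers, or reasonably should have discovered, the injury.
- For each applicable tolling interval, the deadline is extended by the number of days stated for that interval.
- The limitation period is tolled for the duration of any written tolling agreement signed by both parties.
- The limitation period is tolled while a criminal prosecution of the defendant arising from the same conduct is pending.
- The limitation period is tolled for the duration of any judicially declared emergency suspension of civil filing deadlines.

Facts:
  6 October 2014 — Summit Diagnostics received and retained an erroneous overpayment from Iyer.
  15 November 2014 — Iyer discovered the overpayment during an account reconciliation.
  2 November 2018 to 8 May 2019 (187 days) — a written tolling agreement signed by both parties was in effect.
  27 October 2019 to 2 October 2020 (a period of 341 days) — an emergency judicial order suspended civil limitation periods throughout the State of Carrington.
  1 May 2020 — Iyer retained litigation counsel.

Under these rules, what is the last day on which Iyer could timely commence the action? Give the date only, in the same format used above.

The claim did not accrue until Iyer discovered the injury on 15 November 2014; the 6 October 2014 act date does not start the clock under the stated rule.
Adding the 54 months base period to 15 November 2014 gives a deadline of 15 May 2019, before any tolling.
The written tolling agreement from 2 November 2018 to 8 May 2019 tolled the period for 187 days, extending the deadline to 18 November 2019.
The period was tolled for 341 days by the emergency suspension of filing deadlines (27 October 2019 to 2 October 2020), pushing the deadline to 24 October 2020.
None of the other events listed affects the running of the period under the stated rules.

24 October 2020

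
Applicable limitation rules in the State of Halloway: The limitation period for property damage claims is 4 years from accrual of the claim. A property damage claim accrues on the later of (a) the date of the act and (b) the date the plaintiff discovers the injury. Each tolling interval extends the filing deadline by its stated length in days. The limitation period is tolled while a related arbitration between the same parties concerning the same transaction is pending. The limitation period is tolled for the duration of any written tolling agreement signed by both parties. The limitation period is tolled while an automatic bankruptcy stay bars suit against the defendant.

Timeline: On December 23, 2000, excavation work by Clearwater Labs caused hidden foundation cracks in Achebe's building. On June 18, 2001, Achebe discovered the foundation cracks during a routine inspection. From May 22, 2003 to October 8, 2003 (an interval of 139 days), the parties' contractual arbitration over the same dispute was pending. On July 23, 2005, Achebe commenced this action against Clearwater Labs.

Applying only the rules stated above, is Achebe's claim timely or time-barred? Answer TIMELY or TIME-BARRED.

Because discovery on June 18, 2001 post-dates the December 23, 2000 act, accrual under the later-of rule falls on June 18, 2001.
Adding the 4 years base period to June 18, 2001 gives a deadline of June 18, 2005, before any tolling.
Because the pending related arbitration ran from May 22, 2003 to October 8, 2003, the deadline is extended by 139 days to November 4, 2005.
The July 23, 2005 filing precedes the November 4, 2005 deadline; the claim is timely.

TIMELY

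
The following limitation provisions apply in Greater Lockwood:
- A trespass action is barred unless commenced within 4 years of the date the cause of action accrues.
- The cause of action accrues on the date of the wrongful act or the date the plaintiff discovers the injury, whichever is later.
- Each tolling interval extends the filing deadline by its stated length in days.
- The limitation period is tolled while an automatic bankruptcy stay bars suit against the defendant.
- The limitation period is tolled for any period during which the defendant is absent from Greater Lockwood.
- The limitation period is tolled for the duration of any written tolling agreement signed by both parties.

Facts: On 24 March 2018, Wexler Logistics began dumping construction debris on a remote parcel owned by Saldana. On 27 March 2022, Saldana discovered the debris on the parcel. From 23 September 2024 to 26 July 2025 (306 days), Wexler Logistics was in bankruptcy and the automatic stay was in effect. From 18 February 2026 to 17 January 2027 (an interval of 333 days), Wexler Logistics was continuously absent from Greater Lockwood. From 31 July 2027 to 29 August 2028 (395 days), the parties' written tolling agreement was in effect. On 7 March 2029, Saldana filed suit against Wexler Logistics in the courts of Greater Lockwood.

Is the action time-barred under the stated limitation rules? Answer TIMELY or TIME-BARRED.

TIME-BARRED

Because discovery on 27 March 2022 post-dates the 24 March 2018 act, accrual under the later-of rule falls on 27 March 2022.
Adding the 4 years base period to 27 March 2022 gives a deadline of 27 March 2026, before any tolling.
The period was tolled for 306 days by the automatic bankruptcy stay (23 September 2024 to 26 July 2025), pushing the deadline to 27 January 2027.
The period was tolled for 333 days by the defendant's absence from the jurisdiction (18 February 2026 to 17 January 2027), pushing the deadline to 26 December 2027.
Because the written tolling agreement ran from 31 July 2027 to 29 August 2028, the deadline is extended by 395 days to 24 January 2029.
The 7 March 2029 filing falls after the 24 January 2029 deadline; the claim is time-barred.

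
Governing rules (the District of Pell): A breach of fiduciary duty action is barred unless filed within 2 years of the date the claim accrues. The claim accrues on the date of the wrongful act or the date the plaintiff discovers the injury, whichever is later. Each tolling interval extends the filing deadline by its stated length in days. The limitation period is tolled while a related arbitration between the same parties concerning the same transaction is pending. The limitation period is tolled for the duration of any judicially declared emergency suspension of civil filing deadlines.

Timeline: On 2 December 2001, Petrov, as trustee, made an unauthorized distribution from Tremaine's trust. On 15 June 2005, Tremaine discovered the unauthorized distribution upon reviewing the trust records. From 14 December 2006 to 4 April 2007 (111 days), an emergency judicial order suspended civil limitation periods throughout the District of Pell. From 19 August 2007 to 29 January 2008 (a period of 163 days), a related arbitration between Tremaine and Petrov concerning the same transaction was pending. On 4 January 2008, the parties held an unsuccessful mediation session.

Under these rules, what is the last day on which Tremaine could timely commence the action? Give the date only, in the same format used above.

15 March 2008

The claim accrued on 15 June 2005 — the later of the 2 December 2001 act and the 15 June 2005 discovery.
The untolled deadline — 2 years after 15 June 2005 — is 15 June 2007.
The period was tolled for 111 days by the emergency suspension of filing deadlines (14 December 2006 to 4 April 2007), pushing the deadline to 4 October 2007.
Because the pending related arbitration ran from 19 August 2007 to 29 January 2008, the deadline is extended by 163 days to 15 March 2008.
None of the other events listed affects the running of the period under the stated rules.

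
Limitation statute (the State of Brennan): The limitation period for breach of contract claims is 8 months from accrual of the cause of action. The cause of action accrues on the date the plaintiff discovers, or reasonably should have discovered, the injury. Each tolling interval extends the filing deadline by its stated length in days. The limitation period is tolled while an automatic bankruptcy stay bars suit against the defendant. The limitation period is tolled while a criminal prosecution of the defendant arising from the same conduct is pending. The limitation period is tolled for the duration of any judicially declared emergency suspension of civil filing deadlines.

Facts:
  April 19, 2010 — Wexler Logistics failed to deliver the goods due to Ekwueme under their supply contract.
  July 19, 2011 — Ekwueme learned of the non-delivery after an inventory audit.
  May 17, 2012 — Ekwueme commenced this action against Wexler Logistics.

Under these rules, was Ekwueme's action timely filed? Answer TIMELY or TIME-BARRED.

TIME-BARRED

Accrual is tied to discovery, so the period began on July 19, 2011 rather than on April 19, 2010 when the act occurred.
The untolled deadline — 8 months after July 19, 2011 — is March 19, 2012.
Ekwueme filed on May 17, 2012, after the March 19, 2012 deadline, so the action is time-barred.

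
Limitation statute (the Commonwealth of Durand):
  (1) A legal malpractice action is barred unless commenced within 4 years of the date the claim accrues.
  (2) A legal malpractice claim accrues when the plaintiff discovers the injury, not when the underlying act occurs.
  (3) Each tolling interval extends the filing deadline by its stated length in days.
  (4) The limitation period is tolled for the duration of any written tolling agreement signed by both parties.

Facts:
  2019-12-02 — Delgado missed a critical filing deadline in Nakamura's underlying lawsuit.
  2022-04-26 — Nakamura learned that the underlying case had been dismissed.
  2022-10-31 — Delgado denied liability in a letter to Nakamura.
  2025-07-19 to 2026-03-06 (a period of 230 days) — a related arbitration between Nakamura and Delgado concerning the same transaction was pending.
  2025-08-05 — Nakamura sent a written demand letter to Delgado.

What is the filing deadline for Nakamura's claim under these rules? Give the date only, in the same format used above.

Accrual is tied to discovery, so the period began on 2022-04-26 rather than on 2019-12-02 when the act occurred.
Adding the 4 years base period to 2022-04-26 gives a deadline of 2026-04-26, before any tolling.
No stated provision tolls the period for a pending arbitration, so the interval from 2025-07-19 to 2026-03-06 has no effect on the deadline.
The other events in the timeline have no effect on the limitation period under the stated rules.

2026-04-26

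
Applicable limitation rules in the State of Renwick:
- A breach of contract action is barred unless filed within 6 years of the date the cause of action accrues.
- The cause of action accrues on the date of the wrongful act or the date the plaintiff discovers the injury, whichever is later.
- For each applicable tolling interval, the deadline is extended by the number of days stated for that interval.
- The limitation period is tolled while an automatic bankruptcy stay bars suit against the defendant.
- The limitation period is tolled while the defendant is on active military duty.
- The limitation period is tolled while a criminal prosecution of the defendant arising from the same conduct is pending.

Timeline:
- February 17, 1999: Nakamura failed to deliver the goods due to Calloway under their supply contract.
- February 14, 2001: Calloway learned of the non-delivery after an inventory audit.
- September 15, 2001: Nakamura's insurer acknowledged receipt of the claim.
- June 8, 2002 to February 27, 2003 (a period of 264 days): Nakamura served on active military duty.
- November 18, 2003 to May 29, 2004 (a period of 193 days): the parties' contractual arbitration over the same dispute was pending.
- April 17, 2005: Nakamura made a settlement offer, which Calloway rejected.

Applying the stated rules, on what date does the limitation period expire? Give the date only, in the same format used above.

Taking the later of the act (February 17, 1999) and discovery (February 14, 2001), the claim accrued on February 14, 2001.
6 years from February 14, 2001 is February 14, 2007.
The defendant's active military service from June 8, 2002 to February 27, 2003 tolled the period for 264 days, extending the deadline to November 5, 2007.
No stated provision tolls the period for a pending arbitration, so the interval from November 18, 2003 to May 29, 2004 has no effect on the deadline.
Nothing else in the chronology tolls or restarts the period.

November 5, 2007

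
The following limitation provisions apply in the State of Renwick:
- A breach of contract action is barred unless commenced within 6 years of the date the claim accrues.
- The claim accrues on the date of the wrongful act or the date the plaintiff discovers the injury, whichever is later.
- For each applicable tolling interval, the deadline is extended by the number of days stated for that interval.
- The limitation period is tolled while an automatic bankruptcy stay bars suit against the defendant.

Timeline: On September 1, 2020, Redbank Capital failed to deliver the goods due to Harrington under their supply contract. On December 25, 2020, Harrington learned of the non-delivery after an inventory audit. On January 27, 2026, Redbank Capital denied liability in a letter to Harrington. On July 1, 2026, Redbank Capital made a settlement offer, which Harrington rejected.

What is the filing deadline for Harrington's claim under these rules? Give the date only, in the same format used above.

Because discovery on December 25, 2020 post-dates the September 1, 2020 act, accrual under the later-of rule falls on December 25, 2020.
The untolled deadline — 6 years after December 25, 2020 — is December 25, 2026.
Nothing else in the chronology tolls or restarts the period.

December 25, 2026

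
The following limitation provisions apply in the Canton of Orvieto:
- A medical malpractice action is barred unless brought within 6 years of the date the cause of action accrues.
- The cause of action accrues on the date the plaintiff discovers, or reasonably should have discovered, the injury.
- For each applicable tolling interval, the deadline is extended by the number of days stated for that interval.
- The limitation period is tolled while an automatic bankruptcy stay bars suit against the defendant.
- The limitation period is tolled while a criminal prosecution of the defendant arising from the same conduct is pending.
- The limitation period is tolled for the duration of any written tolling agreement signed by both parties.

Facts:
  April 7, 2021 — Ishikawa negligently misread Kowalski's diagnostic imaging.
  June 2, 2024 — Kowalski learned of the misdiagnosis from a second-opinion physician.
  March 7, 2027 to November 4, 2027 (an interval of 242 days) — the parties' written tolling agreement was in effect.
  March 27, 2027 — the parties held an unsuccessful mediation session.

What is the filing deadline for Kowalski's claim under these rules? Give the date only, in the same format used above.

Accrual is tied to discovery, so the period began on June 2, 2024 rather than on April 7, 2021 when the act occurred.
6 years from June 2, 2024 is June 2, 2030.
Because the written tolling agreement ran from March 7, 2027 to November 4, 2027, the deadline is extended by 242 days to January 30, 2031.
None of the other events listed affects the running of the period under the stated rules.

January 30, 2031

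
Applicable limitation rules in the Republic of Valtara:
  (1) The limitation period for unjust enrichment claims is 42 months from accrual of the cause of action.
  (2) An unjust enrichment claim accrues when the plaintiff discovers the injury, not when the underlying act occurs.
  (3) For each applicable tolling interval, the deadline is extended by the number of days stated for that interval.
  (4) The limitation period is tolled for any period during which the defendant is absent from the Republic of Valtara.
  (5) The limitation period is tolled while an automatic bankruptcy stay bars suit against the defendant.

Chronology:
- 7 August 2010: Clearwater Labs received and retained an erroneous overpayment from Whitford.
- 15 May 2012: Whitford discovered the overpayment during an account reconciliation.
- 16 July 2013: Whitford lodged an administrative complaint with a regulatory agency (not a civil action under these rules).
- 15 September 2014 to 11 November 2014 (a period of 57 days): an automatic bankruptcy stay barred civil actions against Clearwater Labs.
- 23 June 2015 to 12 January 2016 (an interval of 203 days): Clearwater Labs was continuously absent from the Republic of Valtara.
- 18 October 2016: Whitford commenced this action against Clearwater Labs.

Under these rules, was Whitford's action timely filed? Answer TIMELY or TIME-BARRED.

TIME-BARRED

Under the discovery rule, the claim accrued on 15 May 2012, when Whitford discovered the injury — not on the 7 August 2010 date of the underlying act.
The untolled deadline — 42 months after 15 May 2012 — is 15 November 2015.
The period was tolled for 57 days by the automatic bankruptcy stay (15 September 2014 to 11 November 2014), pushing the deadline to 11 January 2016.
The period was tolled for 203 days by the defendant's absence from the jurisdiction (23 June 2015 to 12 January 2016), pushing the deadline to 1 August 2016.
Nothing else in the chronology tolls or restarts the period.
Filing on 18 October 2016 missed the 1 August 2016 deadline — the action is time-barred.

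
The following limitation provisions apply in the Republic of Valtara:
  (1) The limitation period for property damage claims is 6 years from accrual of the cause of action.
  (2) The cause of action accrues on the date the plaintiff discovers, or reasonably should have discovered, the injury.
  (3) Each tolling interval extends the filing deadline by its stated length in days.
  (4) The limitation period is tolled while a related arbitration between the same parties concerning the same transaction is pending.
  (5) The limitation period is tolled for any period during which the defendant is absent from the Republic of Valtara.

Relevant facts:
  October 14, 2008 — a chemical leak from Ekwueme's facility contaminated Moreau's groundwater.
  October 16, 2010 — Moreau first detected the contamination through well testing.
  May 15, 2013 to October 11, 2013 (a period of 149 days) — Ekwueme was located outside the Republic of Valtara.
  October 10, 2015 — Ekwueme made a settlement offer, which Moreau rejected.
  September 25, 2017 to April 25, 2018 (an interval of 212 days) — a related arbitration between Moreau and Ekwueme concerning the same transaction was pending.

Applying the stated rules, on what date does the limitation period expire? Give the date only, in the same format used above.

Under the discovery rule, the claim accrued on October 16, 2010, when Moreau discovered the injury — not on the October 14, 2008 date of the underlying act.
Adding the 6 years base period to October 16, 2010 gives a deadline of October 16, 2016, before any tolling.
The defendant's absence from the jurisdiction from May 15, 2013 to October 11, 2013 tolled the period for 149 days, extending the deadline to March 14, 2017.
The pending related arbitration from September 25, 2017 to April 25, 2018 began after the period had already run on March 14, 2017, so it has no tolling effect.
Nothing else in the chronology tolls or restarts the period.

March 14, 2017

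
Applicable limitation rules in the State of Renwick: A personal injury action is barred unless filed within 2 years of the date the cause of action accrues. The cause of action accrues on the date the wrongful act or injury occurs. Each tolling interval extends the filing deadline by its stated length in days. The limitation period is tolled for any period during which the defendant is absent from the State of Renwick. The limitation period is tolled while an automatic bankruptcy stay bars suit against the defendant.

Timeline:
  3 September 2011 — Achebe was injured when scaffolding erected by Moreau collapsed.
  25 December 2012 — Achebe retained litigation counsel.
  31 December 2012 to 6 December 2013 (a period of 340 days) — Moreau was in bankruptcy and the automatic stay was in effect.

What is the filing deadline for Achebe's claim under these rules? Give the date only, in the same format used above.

The cause of action accrued on 3 September 2011, the date of the act.
Adding the 2 years base period to 3 September 2011 gives a deadline of 3 September 2013, before any tolling.
The period was tolled for 340 days by the automatic bankruptcy stay (31 December 2012 to 6 December 2013), pushing the deadline to 9 August 2014.
None of the other events listed affects the running of the period under the stated rules.

9 August 2014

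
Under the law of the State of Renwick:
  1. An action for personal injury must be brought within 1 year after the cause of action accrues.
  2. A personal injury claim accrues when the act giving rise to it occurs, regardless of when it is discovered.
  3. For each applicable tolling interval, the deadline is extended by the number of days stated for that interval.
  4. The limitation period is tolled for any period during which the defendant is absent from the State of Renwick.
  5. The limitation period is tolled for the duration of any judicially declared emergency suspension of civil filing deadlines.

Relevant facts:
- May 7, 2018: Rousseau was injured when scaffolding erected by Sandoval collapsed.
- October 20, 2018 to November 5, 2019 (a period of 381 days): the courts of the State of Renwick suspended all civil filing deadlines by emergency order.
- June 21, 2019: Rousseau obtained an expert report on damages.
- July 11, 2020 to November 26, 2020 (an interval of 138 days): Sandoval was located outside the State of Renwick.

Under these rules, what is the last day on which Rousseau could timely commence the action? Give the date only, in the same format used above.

May 22, 2020

The limitation period began to run on May 7, 2018.
The untolled deadline — 1 year after May 7, 2018 — is May 7, 2019.
The emergency suspension of filing deadlines from October 20, 2018 to November 5, 2019 tolled the period for 381 days, extending the deadline to May 22, 2020.
The defendant's absence from the jurisdiction starting July 11, 2020 came too late — the period had run on May 22, 2020 — and so does not extend the deadline.
None of the other events listed affects the running of the period under the stated rules.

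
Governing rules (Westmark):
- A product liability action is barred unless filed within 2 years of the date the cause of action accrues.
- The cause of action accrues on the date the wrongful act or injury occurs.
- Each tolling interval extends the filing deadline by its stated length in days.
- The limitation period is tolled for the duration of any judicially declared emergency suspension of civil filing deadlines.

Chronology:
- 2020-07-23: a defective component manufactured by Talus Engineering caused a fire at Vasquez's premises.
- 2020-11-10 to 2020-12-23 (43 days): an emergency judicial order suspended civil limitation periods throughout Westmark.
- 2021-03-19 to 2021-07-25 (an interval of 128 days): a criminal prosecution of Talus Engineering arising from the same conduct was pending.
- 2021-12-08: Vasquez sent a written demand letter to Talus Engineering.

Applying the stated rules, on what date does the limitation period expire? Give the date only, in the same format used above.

The limitation period began to run on 2020-07-23.
Adding the 2 years base period to 2020-07-23 gives a deadline of 2022-07-23, before any tolling.
Because the emergency suspension of filing deadlines ran from 2020-11-10 to 2020-12-23, the deadline is extended by 43 days to 2022-09-04.
Although a criminal prosecution ran from 2021-03-19 to 2021-07-25, the stated rules do not make that a tolling event, so it is disregarded.
The other events in the timeline have no effect on the limitation period under the stated rules.

2022-09-04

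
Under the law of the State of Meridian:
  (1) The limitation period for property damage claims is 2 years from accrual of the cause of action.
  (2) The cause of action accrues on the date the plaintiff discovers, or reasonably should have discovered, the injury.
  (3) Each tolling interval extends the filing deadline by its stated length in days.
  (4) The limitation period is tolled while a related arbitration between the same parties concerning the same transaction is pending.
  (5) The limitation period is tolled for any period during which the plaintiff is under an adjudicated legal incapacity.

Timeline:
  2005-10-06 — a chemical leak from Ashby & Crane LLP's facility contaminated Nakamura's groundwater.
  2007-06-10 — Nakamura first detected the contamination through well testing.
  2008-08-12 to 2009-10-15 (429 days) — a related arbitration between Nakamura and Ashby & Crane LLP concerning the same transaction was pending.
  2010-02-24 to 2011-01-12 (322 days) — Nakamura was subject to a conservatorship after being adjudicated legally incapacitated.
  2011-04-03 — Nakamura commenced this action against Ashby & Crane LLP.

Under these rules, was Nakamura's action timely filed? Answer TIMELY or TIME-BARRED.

TIMELY

Under the discovery rule, the claim accrued on 2007-06-10, when Nakamura discovered the injury — not on the 2005-10-06 date of the underlying act.
2 years from 2007-06-10 is 2009-06-10.
The period was tolled for 429 days by the pending related arbitration (2008-08-12 to 2009-10-15), pushing the deadline to 2010-08-13.
The plaintiff's legal incapacity from 2010-02-24 to 2011-01-12 tolled the period for 322 days, extending the deadline to 2011-07-01.
The 2011-04-03 filing precedes the 2011-07-01 deadline; the claim is timely.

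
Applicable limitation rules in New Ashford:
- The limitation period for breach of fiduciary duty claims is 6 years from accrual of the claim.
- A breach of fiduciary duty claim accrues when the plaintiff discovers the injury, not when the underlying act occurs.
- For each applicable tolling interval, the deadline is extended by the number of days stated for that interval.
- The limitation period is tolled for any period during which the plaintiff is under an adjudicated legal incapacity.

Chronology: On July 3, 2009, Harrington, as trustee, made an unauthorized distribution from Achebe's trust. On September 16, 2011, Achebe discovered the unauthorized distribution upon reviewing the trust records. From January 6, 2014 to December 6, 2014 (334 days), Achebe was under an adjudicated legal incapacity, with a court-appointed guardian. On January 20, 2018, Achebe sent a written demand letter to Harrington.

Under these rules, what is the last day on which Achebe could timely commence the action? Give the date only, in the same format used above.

August 16, 2018

Under the discovery rule, the claim accrued on September 16, 2011, when Achebe discovered the injury — not on the July 3, 2009 date of the underlying act.
The untolled deadline — 6 years after September 16, 2011 — is September 16, 2017.
The period was tolled for 334 days by the plaintiff's legal incapacity (January 6, 2014 to December 6, 2014), pushing the deadline to August 16, 2018.
The other events in the timeline have no effect on the limitation period under the stated rules.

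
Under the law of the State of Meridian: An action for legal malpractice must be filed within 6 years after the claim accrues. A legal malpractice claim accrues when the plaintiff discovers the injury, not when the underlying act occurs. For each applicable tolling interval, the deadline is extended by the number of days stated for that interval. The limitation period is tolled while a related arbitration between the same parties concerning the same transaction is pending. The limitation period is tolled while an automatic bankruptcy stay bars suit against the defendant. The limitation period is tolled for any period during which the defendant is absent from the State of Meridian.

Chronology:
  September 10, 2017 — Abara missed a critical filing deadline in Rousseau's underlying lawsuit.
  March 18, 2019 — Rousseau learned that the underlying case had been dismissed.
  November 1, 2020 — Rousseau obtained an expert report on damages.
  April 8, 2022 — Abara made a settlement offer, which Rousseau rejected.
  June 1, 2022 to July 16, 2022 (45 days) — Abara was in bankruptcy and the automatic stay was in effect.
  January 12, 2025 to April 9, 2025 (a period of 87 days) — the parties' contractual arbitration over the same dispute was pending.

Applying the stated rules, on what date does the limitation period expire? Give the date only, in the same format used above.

July 28, 2025

Accrual is tied to discovery, so the period began on March 18, 2019 rather than on September 10, 2017 when the act occurred.
Adding the 6 years base period to March 18, 2019 gives a deadline of March 18, 2025, before any tolling.
The automatic bankruptcy stay from June 1, 2022 to July 16, 2022 tolled the period for 45 days, extending the deadline to May 2, 2025.
The period was tolled for 87 days by the pending related arbitration (January 12, 2025 to April 9, 2025), pushing the deadline to July 28, 2025.
The other events in the timeline have no effect on the limitation period under the stated rules.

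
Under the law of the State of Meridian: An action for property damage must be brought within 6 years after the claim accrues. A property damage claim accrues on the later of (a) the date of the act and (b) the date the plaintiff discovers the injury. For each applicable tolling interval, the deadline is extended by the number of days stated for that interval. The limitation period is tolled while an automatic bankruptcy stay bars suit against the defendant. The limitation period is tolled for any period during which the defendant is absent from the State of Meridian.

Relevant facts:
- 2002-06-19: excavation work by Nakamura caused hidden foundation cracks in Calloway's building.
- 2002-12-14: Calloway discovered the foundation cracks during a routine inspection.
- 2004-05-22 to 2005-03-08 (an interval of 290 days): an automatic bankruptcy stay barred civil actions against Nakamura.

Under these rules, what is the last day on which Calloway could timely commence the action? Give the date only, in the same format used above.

The claim accrued on 2002-12-14 — the later of the 2002-06-19 act and the 2002-12-14 discovery.
Adding the 6 years base period to 2002-12-14 gives a deadline of 2008-12-14, before any tolling.
Because the automatic bankruptcy stay ran from 2004-05-22 to 2005-03-08, the deadline is extended by 290 days to 2009-09-30.

2009-09-30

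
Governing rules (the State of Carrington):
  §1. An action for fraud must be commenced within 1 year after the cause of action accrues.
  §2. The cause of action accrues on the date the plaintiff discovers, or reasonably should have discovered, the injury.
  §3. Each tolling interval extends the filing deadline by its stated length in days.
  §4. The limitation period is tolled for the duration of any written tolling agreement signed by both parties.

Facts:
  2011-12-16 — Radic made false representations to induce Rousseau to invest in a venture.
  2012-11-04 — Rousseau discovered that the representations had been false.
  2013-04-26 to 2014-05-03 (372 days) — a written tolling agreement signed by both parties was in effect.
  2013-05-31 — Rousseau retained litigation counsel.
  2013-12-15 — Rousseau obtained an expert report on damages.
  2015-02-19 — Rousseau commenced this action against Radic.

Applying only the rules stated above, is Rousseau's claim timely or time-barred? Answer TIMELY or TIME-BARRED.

TIME-BARRED

The claim did not accrue until Rousseau discovered the injury on 2012-11-04; the 2011-12-16 act date does not start the clock under the stated rule.
1 year from 2012-11-04 is 2013-11-04.
The period was tolled for 372 days by the written tolling agreement (2013-04-26 to 2014-05-03), pushing the deadline to 2014-11-11.
The other events in the timeline have no effect on the limitation period under the stated rules.
Filing on 2015-02-19 missed the 2014-11-11 deadline — the action is time-barred.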